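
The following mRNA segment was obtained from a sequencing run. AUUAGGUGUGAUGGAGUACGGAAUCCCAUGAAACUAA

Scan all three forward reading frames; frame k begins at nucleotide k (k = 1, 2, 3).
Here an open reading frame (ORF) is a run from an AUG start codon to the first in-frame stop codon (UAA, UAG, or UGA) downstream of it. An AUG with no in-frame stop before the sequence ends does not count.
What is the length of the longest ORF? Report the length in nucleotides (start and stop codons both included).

Frame 1: AUU AGG UGU GAU GGA GUA CGG AAU CCC AUG AAA CUA — no AUG→stop ORF.
Frame 2: UUA GGU GUG AUG GAG UAC GGA AUC CCA UGA AAC UAA — AUG at 11, stop UGA at 29 → 21 nt.
Frame 3: UAG GUG UGA UGG AGU ACG GAA UCC CAU GAA ACU — no AUG→stop ORF.
Longest: frame 2, positions 11–31, 21 nt = 7 codons = 6 aa. → 21 nucleotides.

21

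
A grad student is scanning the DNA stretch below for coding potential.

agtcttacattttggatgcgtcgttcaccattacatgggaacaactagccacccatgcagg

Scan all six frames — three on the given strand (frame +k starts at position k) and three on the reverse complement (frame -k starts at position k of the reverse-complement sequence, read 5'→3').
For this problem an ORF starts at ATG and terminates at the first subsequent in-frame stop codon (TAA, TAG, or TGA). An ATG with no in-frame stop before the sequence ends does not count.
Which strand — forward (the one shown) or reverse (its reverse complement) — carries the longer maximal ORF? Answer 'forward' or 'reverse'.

forward

Reverse complement (5'→3'): CCTGCATGGGTGGCTAGTTGTTCCCATGTAATGGTGAACGACGCATCCAAAATGTAAGACT
Frame +1: AGT CTT ACA TTT TGG ATG CGT CGT TCA CCA TTA CAT GGG AAC AAC TAG CCA CCC ATG CAG — ATG at 16, stop TAG at 46 → 33 nt.
Frame +2: GTC TTA CAT TTT GGA TGC GTC GTT CAC CAT TAC ATG GGA ACA ACT AGC CAC CCA TGC AGG — no ATG→stop ORF.
Frame +3: TCT TAC ATT TTG GAT GCG TCG TTC ACC ATT ACA TGG GAA CAA CTA GCC ACC CAT GCA — no ATG→stop ORF.
Frame -1: CCT GCA TGG GTG GCT AGT TGT TCC CAT GTA ATG GTG AAC GAC GCA TCC AAA ATG TAA GAC — ATG at 31, stop TAA at 55 → 27 nt; ATG at 52, stop TAA at 55 → 6 nt.
Frame -2: CTG CAT GGG TGG CTA GTT GTT CCC ATG TAA TGG TGA ACG ACG CAT CCA AAA TGT AAG ACT — ATG at 26, stop TAA at 29 → 6 nt.
Frame -3: TGC ATG GGT GGC TAG TTG TTC CCA TGT AAT GGT GAA CGA CGC ATC CAA AAT GTA AGA — ATG at 6, stop TAG at 15 → 12 nt.
Forward-strand max 33 nt; reverse-strand max 27 nt. The forward strand has the longer ORF.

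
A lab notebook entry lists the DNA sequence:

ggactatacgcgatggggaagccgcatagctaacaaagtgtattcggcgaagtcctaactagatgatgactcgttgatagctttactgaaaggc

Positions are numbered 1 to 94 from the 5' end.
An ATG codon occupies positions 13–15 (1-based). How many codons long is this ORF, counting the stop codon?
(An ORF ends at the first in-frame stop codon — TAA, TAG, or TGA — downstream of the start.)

7

Codons from position 13: ATG (13–15), GGG (16–18), AAG (19–21), CCG (22–24), CAT (25–27), AGC (28–30), TAA (31–33).
TAA is the first in-frame stop; that's 7 codons including the stop.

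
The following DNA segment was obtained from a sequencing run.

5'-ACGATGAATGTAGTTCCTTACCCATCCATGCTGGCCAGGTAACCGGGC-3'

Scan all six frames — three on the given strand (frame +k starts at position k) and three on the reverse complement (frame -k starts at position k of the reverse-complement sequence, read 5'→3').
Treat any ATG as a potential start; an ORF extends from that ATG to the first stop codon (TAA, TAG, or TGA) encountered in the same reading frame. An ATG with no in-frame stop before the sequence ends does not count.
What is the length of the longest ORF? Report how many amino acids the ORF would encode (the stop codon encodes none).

12

Reverse complement (5'→3'): GCCCGGTTACCTGGCCAGCATGGATGGGTAAGGAACTACATTCATCGT
Frame +1: ACG ATG AAT GTA GTT CCT TAC CCA TCC ATG CTG GCC AGG TAA CCG GGC — ATG at 4, stop TAA at 40 → 39 nt; ATG at 28, stop TAA at 40 → 15 nt.
Frame +2: CGA TGA ATG TAG TTC CTT ACC CAT CCA TGC TGG CCA GGT AAC CGG — ATG at 8, stop TAG at 11 → 6 nt.
Frame +3: GAT GAA TGT AGT TCC TTA CCC ATC CAT GCT GGC CAG GTA ACC GGG — no ATG→stop ORF.
Frame -1: GCC CGG TTA CCT GGC CAG CAT GGA TGG GTA AGG AAC TAC ATT CAT CGT — no ATG→stop ORF.
Frame -2: CCC GGT TAC CTG GCC AGC ATG GAT GGG TAA GGA ACT ACA TTC ATC — ATG at 20, stop TAA at 29 → 12 nt.
Frame -3: CCG GTT ACC TGG CCA GCA TGG ATG GGT AAG GAA CTA CAT TCA TCG — no ATG→stop ORF.
Longest: frame +1, positions 4–42, 39 nt = 13 codons = 12 aa. → 12 amino acids.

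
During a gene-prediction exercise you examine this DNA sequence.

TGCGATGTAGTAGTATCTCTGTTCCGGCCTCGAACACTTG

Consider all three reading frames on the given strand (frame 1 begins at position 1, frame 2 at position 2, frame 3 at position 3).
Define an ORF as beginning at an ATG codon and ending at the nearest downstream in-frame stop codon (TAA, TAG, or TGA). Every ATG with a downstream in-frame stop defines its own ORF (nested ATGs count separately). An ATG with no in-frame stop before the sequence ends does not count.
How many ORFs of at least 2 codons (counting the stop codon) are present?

Frame 1: TGC GAT GTA GTA GTA TCT CTG TTC CGG CCT CGA ACA CTT — no ATG→stop ORF.
Frame 2: GCG ATG TAG TAG TAT CTC TGT TCC GGC CTC GAA CAC TTG — ATG at 5, stop TAG at 8 → 6 nt.
Frame 3: CGA TGT AGT AGT ATC TCT GTT CCG GCC TCG AAC ACT — no ATG→stop ORF.
ORFs ≥ 2 codons: frame 2 5–10 (2 codons). Count = 1.

1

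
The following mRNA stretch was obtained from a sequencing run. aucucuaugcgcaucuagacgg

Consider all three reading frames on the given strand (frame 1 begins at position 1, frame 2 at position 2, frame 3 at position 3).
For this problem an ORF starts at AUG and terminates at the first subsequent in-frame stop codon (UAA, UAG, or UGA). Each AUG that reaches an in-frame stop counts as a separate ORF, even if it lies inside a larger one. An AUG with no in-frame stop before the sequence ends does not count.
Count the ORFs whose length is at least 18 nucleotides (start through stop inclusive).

Frame 1: AUC UCU AUG CGC AUC UAG ACG — AUG at 7, stop UAG at 16 → 12 nt.
Frame 2: UCU CUA UGC GCA UCU AGA CGG — no AUG→stop ORF.
Frame 3: CUC UAU GCG CAU CUA GAC — no AUG→stop ORF.
No ORF reaches 18 nucleotides. Count = 0.

0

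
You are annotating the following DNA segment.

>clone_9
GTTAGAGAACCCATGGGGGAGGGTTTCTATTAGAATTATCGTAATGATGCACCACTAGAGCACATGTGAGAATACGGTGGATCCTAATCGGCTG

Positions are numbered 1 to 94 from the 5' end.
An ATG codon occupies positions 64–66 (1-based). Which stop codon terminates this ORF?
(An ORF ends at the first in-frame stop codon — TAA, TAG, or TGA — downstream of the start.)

Codons from position 64: ATG (64–66), TGA (67–69).
The first in-frame stop codon is TGA.

TGA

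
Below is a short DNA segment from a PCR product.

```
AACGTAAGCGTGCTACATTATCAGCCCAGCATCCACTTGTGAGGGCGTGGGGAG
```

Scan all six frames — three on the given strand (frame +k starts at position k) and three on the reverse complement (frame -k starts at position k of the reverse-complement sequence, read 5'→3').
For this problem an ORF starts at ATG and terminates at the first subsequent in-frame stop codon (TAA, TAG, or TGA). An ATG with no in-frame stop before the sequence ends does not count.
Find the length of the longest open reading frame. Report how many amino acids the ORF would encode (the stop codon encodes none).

Reverse complement (5'→3'): CTCCCCACGCCCTCACAAGTGGATGCTGGGCTGATAATGTAGCACGCTTACGTT
Frame +1: AAC GTA AGC GTG CTA CAT TAT CAG CCC AGC ATC CAC TTG TGA GGG CGT GGG GAG — no ATG→stop ORF.
Frame +2: ACG TAA GCG TGC TAC ATT ATC AGC CCA GCA TCC ACT TGT GAG GGC GTG GGG — no ATG→stop ORF.
Frame +3: CGT AAG CGT GCT ACA TTA TCA GCC CAG CAT CCA CTT GTG AGG GCG TGG GGA — no ATG→stop ORF.
Frame -1: CTC CCC ACG CCC TCA CAA GTG GAT GCT GGG CTG ATA ATG TAG CAC GCT TAC GTT — ATG at 37, stop TAG at 40 → 6 nt.
Frame -2: TCC CCA CGC CCT CAC AAG TGG ATG CTG GGC TGA TAA TGT AGC ACG CTT ACG — ATG at 23, stop TGA at 32 → 12 nt.
Frame -3: CCC CAC GCC CTC ACA AGT GGA TGC TGG GCT GAT AAT GTA GCA CGC TTA CGT — no ATG→stop ORF.
Longest: frame -2, positions 23–34, 12 nt = 4 codons = 3 aa. → 3 amino acids.

3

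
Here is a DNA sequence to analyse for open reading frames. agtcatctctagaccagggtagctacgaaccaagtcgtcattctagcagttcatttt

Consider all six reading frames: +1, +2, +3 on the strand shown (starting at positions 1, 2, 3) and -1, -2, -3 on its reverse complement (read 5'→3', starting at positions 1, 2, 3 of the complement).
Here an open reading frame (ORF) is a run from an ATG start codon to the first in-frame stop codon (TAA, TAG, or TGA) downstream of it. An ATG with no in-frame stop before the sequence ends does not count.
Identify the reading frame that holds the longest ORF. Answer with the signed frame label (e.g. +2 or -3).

Reverse complement (5'→3'): AAAATGAACTGCTAGAATGACGACTTGGTTCGTAGCTACCCTGGTCTAGAGATGACT
Frame +1: AGT CAT CTC TAG ACC AGG GTA GCT ACG AAC CAA GTC GTC ATT CTA GCA GTT CAT TTT — no ATG→stop ORF.
Frame +2: GTC ATC TCT AGA CCA GGG TAG CTA CGA ACC AAG TCG TCA TTC TAG CAG TTC ATT — no ATG→stop ORF.
Frame +3: TCA TCT CTA GAC CAG GGT AGC TAC GAA CCA AGT CGT CAT TCT AGC AGT TCA TTT — no ATG→stop ORF.
Frame -1: AAA ATG AAC TGC TAG AAT GAC GAC TTG GTT CGT AGC TAC CCT GGT CTA GAG ATG ACT — ATG at 4, stop TAG at 13 → 12 nt.
Frame -2: AAA TGA ACT GCT AGA ATG ACG ACT TGG TTC GTA GCT ACC CTG GTC TAG AGA TGA — ATG at 17, stop TAG at 47 → 33 nt.
Frame -3: AAT GAA CTG CTA GAA TGA CGA CTT GGT TCG TAG CTA CCC TGG TCT AGA GAT GAC — no ATG→stop ORF.
Longest ORF is 33 nt in frame -2 (positions 17–49).

-2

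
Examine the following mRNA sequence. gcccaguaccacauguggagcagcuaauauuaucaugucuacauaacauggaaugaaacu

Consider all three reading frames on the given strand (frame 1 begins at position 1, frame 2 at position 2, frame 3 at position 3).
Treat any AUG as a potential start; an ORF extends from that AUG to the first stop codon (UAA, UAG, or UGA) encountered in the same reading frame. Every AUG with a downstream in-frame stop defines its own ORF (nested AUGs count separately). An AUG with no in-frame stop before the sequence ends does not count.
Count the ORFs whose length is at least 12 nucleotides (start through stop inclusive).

2

Frame 1: GCC CAG UAC CAC AUG UGG AGC AGC UAA UAU UAU CAU GUC UAC AUA ACA UGG AAU GAA ACU — AUG at 13, stop UAA at 25 → 15 nt.
Frame 2: CCC AGU ACC ACA UGU GGA GCA GCU AAU AUU AUC AUG UCU ACA UAA CAU GGA AUG AAA — AUG at 35, stop UAA at 44 → 12 nt.
Frame 3: CCA GUA CCA CAU GUG GAG CAG CUA AUA UUA UCA UGU CUA CAU AAC AUG GAA UGA AAC — AUG at 48, stop UGA at 54 → 9 nt.
ORFs ≥ 12 nucleotides: frame 1 13–27 (15 nucleotides), frame 2 35–46 (12 nucleotides). Count = 2.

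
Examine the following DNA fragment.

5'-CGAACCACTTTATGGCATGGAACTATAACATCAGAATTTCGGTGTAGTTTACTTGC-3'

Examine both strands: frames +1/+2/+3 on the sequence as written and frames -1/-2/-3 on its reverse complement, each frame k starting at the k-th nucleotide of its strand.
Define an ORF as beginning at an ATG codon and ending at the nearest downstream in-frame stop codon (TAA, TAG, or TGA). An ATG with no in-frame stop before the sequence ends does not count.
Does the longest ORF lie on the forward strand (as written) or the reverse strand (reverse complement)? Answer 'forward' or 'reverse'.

Reverse complement (5'→3'): GCAAGTAAACTACACCGAAATTCTGATGTTATAGTTCCATGCCATAAAGTGGTTCG
Frame +1: CGA ACC ACT TTA TGG CAT GGA ACT ATA ACA TCA GAA TTT CGG TGT AGT TTA CTT — no ATG→stop ORF.
Frame +2: GAA CCA CTT TAT GGC ATG GAA CTA TAA CAT CAG AAT TTC GGT GTA GTT TAC TTG — ATG at 17, stop TAA at 26 → 12 nt.
Frame +3: AAC CAC TTT ATG GCA TGG AAC TAT AAC ATC AGA ATT TCG GTG TAG TTT ACT TGC — ATG at 12, stop TAG at 45 → 36 nt.
Frame -1: GCA AGT AAA CTA CAC CGA AAT TCT GAT GTT ATA GTT CCA TGC CAT AAA GTG GTT — no ATG→stop ORF.
Frame -2: CAA GTA AAC TAC ACC GAA ATT CTG ATG TTA TAG TTC CAT GCC ATA AAG TGG TTC — ATG at 26, stop TAG at 32 → 9 nt.
Frame -3: AAG TAA ACT ACA CCG AAA TTC TGA TGT TAT AGT TCC ATG CCA TAA AGT GGT TCG — ATG at 39, stop TAA at 45 → 9 nt.
Forward-strand max 36 nt; reverse-strand max 9 nt. The forward strand has the longer ORF.

forward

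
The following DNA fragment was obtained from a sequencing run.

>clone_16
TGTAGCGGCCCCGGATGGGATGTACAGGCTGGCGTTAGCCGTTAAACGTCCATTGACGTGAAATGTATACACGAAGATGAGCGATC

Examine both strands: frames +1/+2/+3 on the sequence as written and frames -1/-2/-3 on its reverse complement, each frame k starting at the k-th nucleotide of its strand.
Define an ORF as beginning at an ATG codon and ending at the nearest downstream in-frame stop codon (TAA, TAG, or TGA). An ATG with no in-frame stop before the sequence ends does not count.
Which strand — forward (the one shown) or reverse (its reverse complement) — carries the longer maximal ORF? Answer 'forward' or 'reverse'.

forward

Reverse complement (5'→3'): GATCGCTCATCTTCGTGTATACATTTCACGTCAATGGACGTTTAACGGCTAACGCCAGCCTGTACATCCCATCCGGGGCCGCTACA
Frame +1: TGT AGC GGC CCC GGA TGG GAT GTA CAG GCT GGC GTT AGC CGT TAA ACG TCC ATT GAC GTG AAA TGT ATA CAC GAA GAT GAG CGA — no ATG→stop ORF.
Frame +2: GTA GCG GCC CCG GAT GGG ATG TAC AGG CTG GCG TTA GCC GTT AAA CGT CCA TTG ACG TGA AAT GTA TAC ACG AAG ATG AGC GAT — ATG at 20, stop TGA at 59 → 42 nt.
Frame +3: TAG CGG CCC CGG ATG GGA TGT ACA GGC TGG CGT TAG CCG TTA AAC GTC CAT TGA CGT GAA ATG TAT ACA CGA AGA TGA GCG ATC — ATG at 15, stop TAG at 36 → 24 nt; ATG at 63, stop TGA at 78 → 18 nt.
Frame -1: GAT CGC TCA TCT TCG TGT ATA CAT TTC ACG TCA ATG GAC GTT TAA CGG CTA ACG CCA GCC TGT ACA TCC CAT CCG GGG CCG CTA — ATG at 34, stop TAA at 43 → 12 nt.
Frame -2: ATC GCT CAT CTT CGT GTA TAC ATT TCA CGT CAA TGG ACG TTT AAC GGC TAA CGC CAG CCT GTA CAT CCC ATC CGG GGC CGC TAC — no ATG→stop ORF.
Frame -3: TCG CTC ATC TTC GTG TAT ACA TTT CAC GTC AAT GGA CGT TTA ACG GCT AAC GCC AGC CTG TAC ATC CCA TCC GGG GCC GCT ACA — no ATG→stop ORF.
Forward-strand max 42 nt; reverse-strand max 12 nt. The forward strand has the longer ORF.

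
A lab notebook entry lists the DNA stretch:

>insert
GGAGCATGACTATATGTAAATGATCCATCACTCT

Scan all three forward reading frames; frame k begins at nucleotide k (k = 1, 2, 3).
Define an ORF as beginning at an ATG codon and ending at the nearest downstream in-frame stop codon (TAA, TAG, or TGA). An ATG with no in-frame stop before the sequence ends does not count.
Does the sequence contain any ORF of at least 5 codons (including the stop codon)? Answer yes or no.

Frame 1: GGA GCA TGA CTA TAT GTA AAT GAT CCA TCA CTC — no ATG→stop ORF.
Frame 2: GAG CAT GAC TAT ATG TAA ATG ATC CAT CAC TCT — ATG at 14, stop TAA at 17 → 6 nt.
Frame 3: AGC ATG ACT ATA TGT AAA TGA TCC ATC ACT — ATG at 6, stop TGA at 21 → 18 nt.
Frame 3 has an ORF of 6 codons (positions 6–23) ≥ 5, so yes.

yes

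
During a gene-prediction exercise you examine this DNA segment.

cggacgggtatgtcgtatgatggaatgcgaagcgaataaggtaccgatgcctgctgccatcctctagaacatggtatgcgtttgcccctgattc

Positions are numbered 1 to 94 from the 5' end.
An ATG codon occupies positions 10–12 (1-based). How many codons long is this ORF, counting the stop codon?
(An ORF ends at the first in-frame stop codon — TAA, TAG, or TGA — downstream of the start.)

Codons from position 10: ATG (10–12), TCG (13–15), TAT (16–18), GAT (19–21), GGA (22–24), ATG (25–27), CGA (28–30), AGC (31–33), GAA (34–36), TAA (37–39).
TAA is the first in-frame stop; that's 10 codons including the stop.

10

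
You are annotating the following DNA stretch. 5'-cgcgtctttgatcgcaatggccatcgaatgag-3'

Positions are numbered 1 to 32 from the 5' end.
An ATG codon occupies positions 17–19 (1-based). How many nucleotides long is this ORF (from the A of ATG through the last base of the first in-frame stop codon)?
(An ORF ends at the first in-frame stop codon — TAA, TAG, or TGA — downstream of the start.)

Codons from position 17: ATG (17–19), GCC (20–22), ATC (23–25), GAA (26–28), TGA (29–31).
TGA is the first in-frame stop; ORF spans 17–31, 15 nucleotides.

15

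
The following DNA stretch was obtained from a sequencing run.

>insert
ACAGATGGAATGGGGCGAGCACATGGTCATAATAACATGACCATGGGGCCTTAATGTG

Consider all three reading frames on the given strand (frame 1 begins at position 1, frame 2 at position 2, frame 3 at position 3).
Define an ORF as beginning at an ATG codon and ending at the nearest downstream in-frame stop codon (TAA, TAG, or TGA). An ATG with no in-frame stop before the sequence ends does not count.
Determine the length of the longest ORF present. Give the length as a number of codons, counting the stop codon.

Frame 1: ACA GAT GGA ATG GGG CGA GCA CAT GGT CAT AAT AAC ATG ACC ATG GGG CCT TAA TGT — ATG at 10, stop TAA at 52 → 45 nt; ATG at 37, stop TAA at 52 → 18 nt; ATG at 43, stop TAA at 52 → 12 nt.
Frame 2: CAG ATG GAA TGG GGC GAG CAC ATG GTC ATA ATA ACA TGA CCA TGG GGC CTT AAT GTG — ATG at 5, stop TGA at 38 → 36 nt; ATG at 23, stop TGA at 38 → 18 nt.
Frame 3: AGA TGG AAT GGG GCG AGC ACA TGG TCA TAA TAA CAT GAC CAT GGG GCC TTA ATG — no ATG→stop ORF.
Longest: frame 1, positions 10–54, 45 nt = 15 codons = 14 aa. → 15 codons.

15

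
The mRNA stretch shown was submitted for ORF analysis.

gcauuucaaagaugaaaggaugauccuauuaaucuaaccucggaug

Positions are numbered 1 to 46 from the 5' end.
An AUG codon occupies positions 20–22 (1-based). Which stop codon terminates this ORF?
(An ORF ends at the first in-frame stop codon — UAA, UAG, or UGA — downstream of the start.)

Codons from position 20: AUG (20–22), AUC (23–25), CUA (26–28), UUA (29–31), AUC (32–34), UAA (35–37).
The first in-frame stop codon is UAA.

UAA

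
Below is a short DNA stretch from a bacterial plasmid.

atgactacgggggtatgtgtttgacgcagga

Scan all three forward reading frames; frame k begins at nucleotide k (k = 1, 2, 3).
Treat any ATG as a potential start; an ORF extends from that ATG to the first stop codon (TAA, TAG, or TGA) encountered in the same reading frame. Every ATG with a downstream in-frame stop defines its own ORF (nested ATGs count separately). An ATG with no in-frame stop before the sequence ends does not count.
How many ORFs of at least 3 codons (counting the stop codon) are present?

Frame 1: ATG ACT ACG GGG GTA TGT GTT TGA CGC AGG — ATG at 1, stop TGA at 22 → 24 nt.
Frame 2: TGA CTA CGG GGG TAT GTG TTT GAC GCA GGA — no ATG→stop ORF.
Frame 3: GAC TAC GGG GGT ATG TGT TTG ACG CAG — no ATG→stop ORF.
ORFs ≥ 3 codons: frame 1 1–24 (8 codons). Count = 1.

1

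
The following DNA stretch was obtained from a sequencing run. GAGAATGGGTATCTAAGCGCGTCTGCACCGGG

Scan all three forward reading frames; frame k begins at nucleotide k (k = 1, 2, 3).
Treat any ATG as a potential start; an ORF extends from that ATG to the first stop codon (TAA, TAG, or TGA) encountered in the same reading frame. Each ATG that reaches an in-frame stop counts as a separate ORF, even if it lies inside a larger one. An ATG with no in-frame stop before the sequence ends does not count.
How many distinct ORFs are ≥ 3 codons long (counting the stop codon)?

1

Frame 1: GAG AAT GGG TAT CTA AGC GCG TCT GCA CCG — no ATG→stop ORF.
Frame 2: AGA ATG GGT ATC TAA GCG CGT CTG CAC CGG — ATG at 5, stop TAA at 14 → 12 nt.
Frame 3: GAA TGG GTA TCT AAG CGC GTC TGC ACC GGG — no ATG→stop ORF.
ORFs ≥ 3 codons: frame 2 5–16 (4 codons). Count = 1.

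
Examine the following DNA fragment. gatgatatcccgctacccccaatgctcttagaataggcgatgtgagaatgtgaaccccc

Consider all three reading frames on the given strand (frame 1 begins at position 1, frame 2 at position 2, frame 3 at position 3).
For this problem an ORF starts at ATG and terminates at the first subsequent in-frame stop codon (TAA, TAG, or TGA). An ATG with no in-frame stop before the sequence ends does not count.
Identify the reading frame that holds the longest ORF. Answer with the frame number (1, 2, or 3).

2

Frame 1: GAT GAT ATC CCG CTA CCC CCA ATG CTC TTA GAA TAG GCG ATG TGA GAA TGT GAA CCC — ATG at 22, stop TAG at 34 → 15 nt; ATG at 40, stop TGA at 43 → 6 nt.
Frame 2: ATG ATA TCC CGC TAC CCC CAA TGC TCT TAG AAT AGG CGA TGT GAG AAT GTG AAC CCC — ATG at 2, stop TAG at 29 → 30 nt.
Frame 3: TGA TAT CCC GCT ACC CCC AAT GCT CTT AGA ATA GGC GAT GTG AGA ATG TGA ACC CCC — ATG at 48, stop TGA at 51 → 6 nt.
Longest ORF is 30 nt in frame 2 (positions 2–31).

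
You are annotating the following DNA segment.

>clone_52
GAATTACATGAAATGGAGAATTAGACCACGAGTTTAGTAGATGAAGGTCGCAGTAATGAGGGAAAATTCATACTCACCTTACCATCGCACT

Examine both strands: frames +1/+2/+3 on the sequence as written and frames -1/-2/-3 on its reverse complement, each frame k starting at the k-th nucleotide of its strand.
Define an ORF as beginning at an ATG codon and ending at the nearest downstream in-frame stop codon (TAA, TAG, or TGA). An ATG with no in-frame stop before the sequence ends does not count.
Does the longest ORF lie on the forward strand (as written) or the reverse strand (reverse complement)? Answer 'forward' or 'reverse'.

Reverse complement (5'→3'): AGTGCGATGGTAAGGTGAGTATGAATTTTCCCTCATTACTGCGACCTTCATCTACTAAACTCGTGGTCTAATTCTCCATTTCATGTAATTC
Frame +1: GAA TTA CAT GAA ATG GAG AAT TAG ACC ACG AGT TTA GTA GAT GAA GGT CGC AGT AAT GAG GGA AAA TTC ATA CTC ACC TTA CCA TCG CAC — ATG at 13, stop TAG at 22 → 12 nt.
Frame +2: AAT TAC ATG AAA TGG AGA ATT AGA CCA CGA GTT TAG TAG ATG AAG GTC GCA GTA ATG AGG GAA AAT TCA TAC TCA CCT TAC CAT CGC ACT — ATG at 8, stop TAG at 35 → 30 nt.
Frame +3: ATT ACA TGA AAT GGA GAA TTA GAC CAC GAG TTT AGT AGA TGA AGG TCG CAG TAA TGA GGG AAA ATT CAT ACT CAC CTT ACC ATC GCA — no ATG→stop ORF.
Frame -1: AGT GCG ATG GTA AGG TGA GTA TGA ATT TTC CCT CAT TAC TGC GAC CTT CAT CTA CTA AAC TCG TGG TCT AAT TCT CCA TTT CAT GTA ATT — ATG at 7, stop TGA at 16 → 12 nt.
Frame -2: GTG CGA TGG TAA GGT GAG TAT GAA TTT TCC CTC ATT ACT GCG ACC TTC ATC TAC TAA ACT CGT GGT CTA ATT CTC CAT TTC ATG TAA TTC — ATG at 83, stop TAA at 86 → 6 nt.
Frame -3: TGC GAT GGT AAG GTG AGT ATG AAT TTT CCC TCA TTA CTG CGA CCT TCA TCT ACT AAA CTC GTG GTC TAA TTC TCC ATT TCA TGT AAT — ATG at 21, stop TAA at 69 → 51 nt.
Forward-strand max 30 nt; reverse-strand max 51 nt. The reverse strand has the longer ORF.

reverse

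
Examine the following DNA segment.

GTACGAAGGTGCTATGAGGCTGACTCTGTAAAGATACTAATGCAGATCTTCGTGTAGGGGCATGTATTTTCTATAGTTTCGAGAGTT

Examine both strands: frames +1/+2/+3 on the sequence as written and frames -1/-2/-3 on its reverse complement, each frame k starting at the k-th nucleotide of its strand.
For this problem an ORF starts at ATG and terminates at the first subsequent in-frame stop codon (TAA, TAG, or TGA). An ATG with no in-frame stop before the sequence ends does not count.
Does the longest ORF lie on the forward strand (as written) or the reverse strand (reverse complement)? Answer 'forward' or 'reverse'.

reverse

Reverse complement (5'→3'): AACTCTCGAAACTATAGAAAATACATGCCCCTACACGAAGATCTGCATTAGTATCTTTACAGAGTCAGCCTCATAGCACCTTCGTAC
Frame +1: GTA CGA AGG TGC TAT GAG GCT GAC TCT GTA AAG ATA CTA ATG CAG ATC TTC GTG TAG GGG CAT GTA TTT TCT ATA GTT TCG AGA GTT — ATG at 40, stop TAG at 55 → 18 nt.
Frame +2: TAC GAA GGT GCT ATG AGG CTG ACT CTG TAA AGA TAC TAA TGC AGA TCT TCG TGT AGG GGC ATG TAT TTT CTA TAG TTT CGA GAG — ATG at 14, stop TAA at 29 → 18 nt; ATG at 62, stop TAG at 74 → 15 nt.
Frame +3: ACG AAG GTG CTA TGA GGC TGA CTC TGT AAA GAT ACT AAT GCA GAT CTT CGT GTA GGG GCA TGT ATT TTC TAT AGT TTC GAG AGT — no ATG→stop ORF.
Frame -1: AAC TCT CGA AAC TAT AGA AAA TAC ATG CCC CTA CAC GAA GAT CTG CAT TAG TAT CTT TAC AGA GTC AGC CTC ATA GCA CCT TCG TAC — ATG at 25, stop TAG at 49 → 27 nt.
Frame -2: ACT CTC GAA ACT ATA GAA AAT ACA TGC CCC TAC ACG AAG ATC TGC ATT AGT ATC TTT ACA GAG TCA GCC TCA TAG CAC CTT CGT — no ATG→stop ORF.
Frame -3: CTC TCG AAA CTA TAG AAA ATA CAT GCC CCT ACA CGA AGA TCT GCA TTA GTA TCT TTA CAG AGT CAG CCT CAT AGC ACC TTC GTA — no ATG→stop ORF.
Forward-strand max 18 nt; reverse-strand max 27 nt. The reverse strand has the longer ORF.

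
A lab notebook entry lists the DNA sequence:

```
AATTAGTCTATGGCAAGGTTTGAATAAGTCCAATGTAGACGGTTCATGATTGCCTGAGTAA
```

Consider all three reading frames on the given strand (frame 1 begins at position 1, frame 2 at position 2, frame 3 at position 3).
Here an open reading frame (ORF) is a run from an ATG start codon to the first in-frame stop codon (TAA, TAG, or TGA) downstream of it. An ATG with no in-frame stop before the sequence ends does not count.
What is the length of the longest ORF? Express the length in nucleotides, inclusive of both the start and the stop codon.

18

Frame 1: AAT TAG TCT ATG GCA AGG TTT GAA TAA GTC CAA TGT AGA CGG TTC ATG ATT GCC TGA GTA — ATG at 10, stop TAA at 25 → 18 nt; ATG at 46, stop TGA at 55 → 12 nt.
Frame 2: ATT AGT CTA TGG CAA GGT TTG AAT AAG TCC AAT GTA GAC GGT TCA TGA TTG CCT GAG TAA — no ATG→stop ORF.
Frame 3: TTA GTC TAT GGC AAG GTT TGA ATA AGT CCA ATG TAG ACG GTT CAT GAT TGC CTG AGT — ATG at 33, stop TAG at 36 → 6 nt.
Longest: frame 1, positions 10–27, 18 nt = 6 codons = 5 aa. → 18 nucleotides.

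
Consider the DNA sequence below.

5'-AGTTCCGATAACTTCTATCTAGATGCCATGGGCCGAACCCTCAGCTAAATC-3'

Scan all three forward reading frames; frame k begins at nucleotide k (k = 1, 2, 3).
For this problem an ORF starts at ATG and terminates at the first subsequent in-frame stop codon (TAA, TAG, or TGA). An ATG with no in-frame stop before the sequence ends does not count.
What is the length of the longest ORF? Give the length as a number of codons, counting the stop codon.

Frame 1: AGT TCC GAT AAC TTC TAT CTA GAT GCC ATG GGC CGA ACC CTC AGC TAA ATC — ATG at 28, stop TAA at 46 → 21 nt.
Frame 2: GTT CCG ATA ACT TCT ATC TAG ATG CCA TGG GCC GAA CCC TCA GCT AAA — no ATG→stop ORF.
Frame 3: TTC CGA TAA CTT CTA TCT AGA TGC CAT GGG CCG AAC CCT CAG CTA AAT — no ATG→stop ORF.
Longest: frame 1, positions 28–48, 21 nt = 7 codons = 6 aa. → 7 codons.

7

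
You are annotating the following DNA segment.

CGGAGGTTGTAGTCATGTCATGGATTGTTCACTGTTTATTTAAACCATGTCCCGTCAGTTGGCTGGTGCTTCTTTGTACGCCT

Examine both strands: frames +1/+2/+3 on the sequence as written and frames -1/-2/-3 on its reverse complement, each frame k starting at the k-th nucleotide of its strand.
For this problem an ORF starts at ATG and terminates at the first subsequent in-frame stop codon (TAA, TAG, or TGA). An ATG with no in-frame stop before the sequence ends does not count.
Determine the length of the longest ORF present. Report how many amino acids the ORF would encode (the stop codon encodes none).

Reverse complement (5'→3'): AGGCGTACAAAGAAGCACCAGCCAACTGACGGGACATGGTTTAAATAAACAGTGAACAATCCATGACATGACTACAACCTCCG
Frame +1: CGG AGG TTG TAG TCA TGT CAT GGA TTG TTC ACT GTT TAT TTA AAC CAT GTC CCG TCA GTT GGC TGG TGC TTC TTT GTA CGC — no ATG→stop ORF.
Frame +2: GGA GGT TGT AGT CAT GTC ATG GAT TGT TCA CTG TTT ATT TAA ACC ATG TCC CGT CAG TTG GCT GGT GCT TCT TTG TAC GCC — ATG at 20, stop TAA at 41 → 24 nt.
Frame +3: GAG GTT GTA GTC ATG TCA TGG ATT GTT CAC TGT TTA TTT AAA CCA TGT CCC GTC AGT TGG CTG GTG CTT CTT TGT ACG CCT — no ATG→stop ORF.
Frame -1: AGG CGT ACA AAG AAG CAC CAG CCA ACT GAC GGG ACA TGG TTT AAA TAA ACA GTG AAC AAT CCA TGA CAT GAC TAC AAC CTC — no ATG→stop ORF.
Frame -2: GGC GTA CAA AGA AGC ACC AGC CAA CTG ACG GGA CAT GGT TTA AAT AAA CAG TGA ACA ATC CAT GAC ATG ACT ACA ACC TCC — no ATG→stop ORF.
Frame -3: GCG TAC AAA GAA GCA CCA GCC AAC TGA CGG GAC ATG GTT TAA ATA AAC AGT GAA CAA TCC ATG ACA TGA CTA CAA CCT CCG — ATG at 36, stop TAA at 42 → 9 nt; ATG at 63, stop TGA at 69 → 9 nt.
Longest: frame +2, positions 20–43, 24 nt = 8 codons = 7 aa. → 7 amino acids.

7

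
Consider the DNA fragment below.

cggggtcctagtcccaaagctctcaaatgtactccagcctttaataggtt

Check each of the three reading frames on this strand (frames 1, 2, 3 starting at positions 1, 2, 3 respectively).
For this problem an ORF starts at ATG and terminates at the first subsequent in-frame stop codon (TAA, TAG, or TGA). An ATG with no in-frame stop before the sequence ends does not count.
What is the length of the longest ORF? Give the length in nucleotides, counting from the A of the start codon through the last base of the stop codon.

Frame 1: CGG GGT CCT AGT CCC AAA GCT CTC AAA TGT ACT CCA GCC TTT AAT AGG — no ATG→stop ORF.
Frame 2: GGG GTC CTA GTC CCA AAG CTC TCA AAT GTA CTC CAG CCT TTA ATA GGT — no ATG→stop ORF.
Frame 3: GGG TCC TAG TCC CAA AGC TCT CAA ATG TAC TCC AGC CTT TAA TAG GTT — ATG at 27, stop TAA at 42 → 18 nt.
Longest: frame 3, positions 27–44, 18 nt = 6 codons = 5 aa. → 18 nucleotides.

18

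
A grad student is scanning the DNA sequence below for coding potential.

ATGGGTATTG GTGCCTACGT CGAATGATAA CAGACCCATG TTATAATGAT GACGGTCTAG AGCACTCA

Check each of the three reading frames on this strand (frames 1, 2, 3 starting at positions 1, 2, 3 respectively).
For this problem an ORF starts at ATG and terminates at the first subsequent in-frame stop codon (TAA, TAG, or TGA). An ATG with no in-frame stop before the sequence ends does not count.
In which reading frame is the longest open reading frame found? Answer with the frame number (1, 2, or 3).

Frame 1: ATG GGT ATT GGT GCC TAC GTC GAA TGA TAA CAG ACC CAT GTT ATA ATG ATG ACG GTC TAG AGC ACT — ATG at 1, stop TGA at 25 → 27 nt; ATG at 46, stop TAG at 58 → 15 nt; ATG at 49, stop TAG at 58 → 12 nt.
Frame 2: TGG GTA TTG GTG CCT ACG TCG AAT GAT AAC AGA CCC ATG TTA TAA TGA TGA CGG TCT AGA GCA CTC — ATG at 38, stop TAA at 44 → 9 nt.
Frame 3: GGG TAT TGG TGC CTA CGT CGA ATG ATA ACA GAC CCA TGT TAT AAT GAT GAC GGT CTA GAG CAC TCA — no ATG→stop ORF.
Longest ORF is 27 nt in frame 1 (positions 1–27).

1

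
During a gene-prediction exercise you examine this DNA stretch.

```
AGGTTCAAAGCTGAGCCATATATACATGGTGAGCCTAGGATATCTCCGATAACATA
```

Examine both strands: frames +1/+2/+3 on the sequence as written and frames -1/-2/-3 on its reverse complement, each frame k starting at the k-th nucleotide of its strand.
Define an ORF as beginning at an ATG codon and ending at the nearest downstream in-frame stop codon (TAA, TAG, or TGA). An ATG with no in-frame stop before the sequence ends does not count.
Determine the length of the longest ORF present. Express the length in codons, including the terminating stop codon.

Reverse complement (5'→3'): TATGTTATCGGAGATATCCTAGGCTCACCATGTATATATGGCTCAGCTTTGAACCT
Frame +1: AGG TTC AAA GCT GAG CCA TAT ATA CAT GGT GAG CCT AGG ATA TCT CCG ATA ACA — no ATG→stop ORF.
Frame +2: GGT TCA AAG CTG AGC CAT ATA TAC ATG GTG AGC CTA GGA TAT CTC CGA TAA CAT — ATG at 26, stop TAA at 50 → 27 nt.
Frame +3: GTT CAA AGC TGA GCC ATA TAT ACA TGG TGA GCC TAG GAT ATC TCC GAT AAC ATA — no ATG→stop ORF.
Frame -1: TAT GTT ATC GGA GAT ATC CTA GGC TCA CCA TGT ATA TAT GGC TCA GCT TTG AAC — no ATG→stop ORF.
Frame -2: ATG TTA TCG GAG ATA TCC TAG GCT CAC CAT GTA TAT ATG GCT CAG CTT TGA ACC — ATG at 2, stop TAG at 20 → 21 nt; ATG at 38, stop TGA at 50 → 15 nt.
Frame -3: TGT TAT CGG AGA TAT CCT AGG CTC ACC ATG TAT ATA TGG CTC AGC TTT GAA CCT — no ATG→stop ORF.
Longest: frame +2, positions 26–52, 27 nt = 9 codons = 8 aa. → 9 codons.

9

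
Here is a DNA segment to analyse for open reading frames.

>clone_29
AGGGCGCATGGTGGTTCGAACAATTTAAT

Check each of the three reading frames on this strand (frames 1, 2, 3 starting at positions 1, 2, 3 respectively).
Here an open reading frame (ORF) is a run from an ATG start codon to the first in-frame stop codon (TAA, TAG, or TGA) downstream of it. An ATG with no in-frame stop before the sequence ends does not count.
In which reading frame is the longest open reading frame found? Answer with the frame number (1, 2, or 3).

Frame 1: AGG GCG CAT GGT GGT TCG AAC AAT TTA — no ATG→stop ORF.
Frame 2: GGG CGC ATG GTG GTT CGA ACA ATT TAA — ATG at 8, stop TAA at 26 → 21 nt.
Frame 3: GGC GCA TGG TGG TTC GAA CAA TTT AAT — no ATG→stop ORF.
Longest ORF is 21 nt in frame 2 (positions 8–28).

2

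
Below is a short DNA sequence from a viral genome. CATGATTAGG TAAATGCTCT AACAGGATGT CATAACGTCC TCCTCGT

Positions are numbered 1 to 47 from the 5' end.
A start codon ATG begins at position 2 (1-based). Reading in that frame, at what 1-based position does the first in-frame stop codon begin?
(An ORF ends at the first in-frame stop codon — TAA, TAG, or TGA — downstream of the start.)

11

Codons from position 2: ATG (2–4), ATT (5–7), AGG (8–10), TAA (11–13).
TAA is a stop codon; it begins at position 11.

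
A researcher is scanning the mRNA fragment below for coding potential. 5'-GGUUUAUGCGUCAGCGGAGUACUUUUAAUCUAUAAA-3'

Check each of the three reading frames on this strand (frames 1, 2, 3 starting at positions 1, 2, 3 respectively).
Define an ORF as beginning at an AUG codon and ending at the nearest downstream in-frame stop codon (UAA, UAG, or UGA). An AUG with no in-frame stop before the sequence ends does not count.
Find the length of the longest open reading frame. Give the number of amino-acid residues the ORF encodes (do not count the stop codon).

9

Frame 1: GGU UUA UGC GUC AGC GGA GUA CUU UUA AUC UAU AAA — no AUG→stop ORF.
Frame 2: GUU UAU GCG UCA GCG GAG UAC UUU UAA UCU AUA — no AUG→stop ORF.
Frame 3: UUU AUG CGU CAG CGG AGU ACU UUU AAU CUA UAA — AUG at 6, stop UAA at 33 → 30 nt.
Longest: frame 3, positions 6–35, 30 nt = 10 codons = 9 aa. → 9 amino acids.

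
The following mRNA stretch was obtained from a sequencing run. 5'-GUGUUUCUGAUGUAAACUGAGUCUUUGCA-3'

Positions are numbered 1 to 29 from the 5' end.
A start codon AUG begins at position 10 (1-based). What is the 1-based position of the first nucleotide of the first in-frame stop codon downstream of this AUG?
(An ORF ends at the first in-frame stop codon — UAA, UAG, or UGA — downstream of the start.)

13

Codons from position 10: AUG (10–12), UAA (13–15).
UAA is a stop codon; it begins at position 13.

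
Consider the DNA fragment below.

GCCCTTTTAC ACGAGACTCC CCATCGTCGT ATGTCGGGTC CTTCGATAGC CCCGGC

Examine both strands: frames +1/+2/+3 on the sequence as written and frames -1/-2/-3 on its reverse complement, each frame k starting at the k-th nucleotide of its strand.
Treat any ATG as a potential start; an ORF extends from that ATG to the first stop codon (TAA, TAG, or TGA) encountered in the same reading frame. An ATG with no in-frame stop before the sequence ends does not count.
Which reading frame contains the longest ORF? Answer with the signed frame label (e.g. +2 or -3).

-3

Reverse complement (5'→3'): GCCGGGGCTATCGAAGGACCCGACATACGACGATGGGGAGTCTCGTGTAAAAGGGC
Frame +1: GCC CTT TTA CAC GAG ACT CCC CAT CGT CGT ATG TCG GGT CCT TCG ATA GCC CCG — no ATG→stop ORF.
Frame +2: CCC TTT TAC ACG AGA CTC CCC ATC GTC GTA TGT CGG GTC CTT CGA TAG CCC CGG — no ATG→stop ORF.
Frame +3: CCT TTT ACA CGA GAC TCC CCA TCG TCG TAT GTC GGG TCC TTC GAT AGC CCC GGC — no ATG→stop ORF.
Frame -1: GCC GGG GCT ATC GAA GGA CCC GAC ATA CGA CGA TGG GGA GTC TCG TGT AAA AGG — no ATG→stop ORF.
Frame -2: CCG GGG CTA TCG AAG GAC CCG ACA TAC GAC GAT GGG GAG TCT CGT GTA AAA GGG — no ATG→stop ORF.
Frame -3: CGG GGC TAT CGA AGG ACC CGA CAT ACG ACG ATG GGG AGT CTC GTG TAA AAG GGC — ATG at 33, stop TAA at 48 → 18 nt.
Longest ORF is 18 nt in frame -3 (positions 33–50).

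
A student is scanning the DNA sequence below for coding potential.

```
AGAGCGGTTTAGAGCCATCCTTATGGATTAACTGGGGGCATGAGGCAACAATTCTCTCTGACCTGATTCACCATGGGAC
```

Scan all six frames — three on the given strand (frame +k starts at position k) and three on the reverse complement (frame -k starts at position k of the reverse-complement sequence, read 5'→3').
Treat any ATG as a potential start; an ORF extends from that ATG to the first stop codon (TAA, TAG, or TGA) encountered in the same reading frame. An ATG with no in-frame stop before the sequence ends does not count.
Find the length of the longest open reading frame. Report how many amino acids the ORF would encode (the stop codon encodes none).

Reverse complement (5'→3'): GTCCCATGGTGAATCAGGTCAGAGAGAATTGTTGCCTCATGCCCCCAGTTAATCCATAAGGATGGCTCTAAACCGCTCT
Frame +1: AGA GCG GTT TAG AGC CAT CCT TAT GGA TTA ACT GGG GGC ATG AGG CAA CAA TTC TCT CTG ACC TGA TTC ACC ATG GGA — ATG at 40, stop TGA at 64 → 27 nt.
Frame +2: GAG CGG TTT AGA GCC ATC CTT ATG GAT TAA CTG GGG GCA TGA GGC AAC AAT TCT CTC TGA CCT GAT TCA CCA TGG GAC — ATG at 23, stop TAA at 29 → 9 nt.
Frame +3: AGC GGT TTA GAG CCA TCC TTA TGG ATT AAC TGG GGG CAT GAG GCA ACA ATT CTC TCT GAC CTG ATT CAC CAT GGG — no ATG→stop ORF.
Frame -1: GTC CCA TGG TGA ATC AGG TCA GAG AGA ATT GTT GCC TCA TGC CCC CAG TTA ATC CAT AAG GAT GGC TCT AAA CCG CTC — no ATG→stop ORF.
Frame -2: TCC CAT GGT GAA TCA GGT CAG AGA GAA TTG TTG CCT CAT GCC CCC AGT TAA TCC ATA AGG ATG GCT CTA AAC CGC TCT — no ATG→stop ORF.
Frame -3: CCC ATG GTG AAT CAG GTC AGA GAG AAT TGT TGC CTC ATG CCC CCA GTT AAT CCA TAA GGA TGG CTC TAA ACC GCT — ATG at 6, stop TAA at 57 → 54 nt; ATG at 39, stop TAA at 57 → 21 nt.
Longest: frame -3, positions 6–59, 54 nt = 18 codons = 17 aa. → 17 amino acids.

17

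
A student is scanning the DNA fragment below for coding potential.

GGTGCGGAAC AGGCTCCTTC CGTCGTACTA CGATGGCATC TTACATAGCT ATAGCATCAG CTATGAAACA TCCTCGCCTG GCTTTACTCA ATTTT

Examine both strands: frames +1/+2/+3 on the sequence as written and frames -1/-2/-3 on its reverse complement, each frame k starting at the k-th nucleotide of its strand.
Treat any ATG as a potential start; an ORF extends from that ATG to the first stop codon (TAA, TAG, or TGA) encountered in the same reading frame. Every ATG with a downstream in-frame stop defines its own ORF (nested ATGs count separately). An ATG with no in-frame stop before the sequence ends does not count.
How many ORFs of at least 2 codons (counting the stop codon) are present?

Reverse complement (5'→3'): AAAATTGAGTAAAGCCAGGCGAGGATGTTTCATAGCTGATGCTATAGCTATGTAAGATGCCATCGTAGTACGACGGAAGGAGCCTGTTCCGCACC
Frame +1: GGT GCG GAA CAG GCT CCT TCC GTC GTA CTA CGA TGG CAT CTT ACA TAG CTA TAG CAT CAG CTA TGA AAC ATC CTC GCC TGG CTT TAC TCA ATT — no ATG→stop ORF.
Frame +2: GTG CGG AAC AGG CTC CTT CCG TCG TAC TAC GAT GGC ATC TTA CAT AGC TAT AGC ATC AGC TAT GAA ACA TCC TCG CCT GGC TTT ACT CAA TTT — no ATG→stop ORF.
Frame +3: TGC GGA ACA GGC TCC TTC CGT CGT ACT ACG ATG GCA TCT TAC ATA GCT ATA GCA TCA GCT ATG AAA CAT CCT CGC CTG GCT TTA CTC AAT TTT — no ATG→stop ORF.
Frame -1: AAA ATT GAG TAA AGC CAG GCG AGG ATG TTT CAT AGC TGA TGC TAT AGC TAT GTA AGA TGC CAT CGT AGT ACG ACG GAA GGA GCC TGT TCC GCA — ATG at 25, stop TGA at 37 → 15 nt.
Frame -2: AAA TTG AGT AAA GCC AGG CGA GGA TGT TTC ATA GCT GAT GCT ATA GCT ATG TAA GAT GCC ATC GTA GTA CGA CGG AAG GAG CCT GTT CCG CAC — ATG at 50, stop TAA at 53 → 6 nt.
Frame -3: AAT TGA GTA AAG CCA GGC GAG GAT GTT TCA TAG CTG ATG CTA TAG CTA TGT AAG ATG CCA TCG TAG TAC GAC GGA AGG AGC CTG TTC CGC ACC — ATG at 39, stop TAG at 45 → 9 nt; ATG at 57, stop TAG at 66 → 12 nt.
ORFs ≥ 2 codons: frame -1 25–39 (5 codons), frame -2 50–55 (2 codons), frame -3 39–47 (3 codons), frame -3 57–68 (4 codons). Count = 4.

4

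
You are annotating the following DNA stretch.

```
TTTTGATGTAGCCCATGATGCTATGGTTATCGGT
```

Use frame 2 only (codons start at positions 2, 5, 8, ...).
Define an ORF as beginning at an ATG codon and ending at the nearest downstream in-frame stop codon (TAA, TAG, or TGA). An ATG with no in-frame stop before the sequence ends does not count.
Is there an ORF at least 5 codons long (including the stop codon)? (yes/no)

Frame 2: TTT GAT GTA GCC CAT GAT GCT ATG GTT ATC GGT — no ATG→stop ORF.
Largest ORF found is 0 codons < 5, so no.

no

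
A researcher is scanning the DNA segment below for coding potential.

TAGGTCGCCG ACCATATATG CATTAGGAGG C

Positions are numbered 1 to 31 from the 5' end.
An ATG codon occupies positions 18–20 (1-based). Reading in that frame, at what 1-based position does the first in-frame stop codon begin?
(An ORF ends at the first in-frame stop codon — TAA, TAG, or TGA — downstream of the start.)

Codons from position 18: ATG (18–20), CAT (21–23), TAG (24–26).
TAG is a stop codon; it begins at position 24.

24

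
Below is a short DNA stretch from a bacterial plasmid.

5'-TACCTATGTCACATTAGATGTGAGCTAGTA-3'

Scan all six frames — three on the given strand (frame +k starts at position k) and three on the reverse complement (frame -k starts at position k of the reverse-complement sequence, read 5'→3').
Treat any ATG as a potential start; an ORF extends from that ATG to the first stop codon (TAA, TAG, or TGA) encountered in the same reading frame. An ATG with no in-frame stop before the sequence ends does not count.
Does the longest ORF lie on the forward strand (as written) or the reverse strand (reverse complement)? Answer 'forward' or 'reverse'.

forward

Reverse complement (5'→3'): TACTAGCTCACATCTAATGTGACATAGGTA
Frame +1: TAC CTA TGT CAC ATT AGA TGT GAG CTA GTA — no ATG→stop ORF.
Frame +2: ACC TAT GTC ACA TTA GAT GTG AGC TAG — no ATG→stop ORF.
Frame +3: CCT ATG TCA CAT TAG ATG TGA GCT AGT — ATG at 6, stop TAG at 15 → 12 nt; ATG at 18, stop TGA at 21 → 6 nt.
Frame -1: TAC TAG CTC ACA TCT AAT GTG ACA TAG GTA — no ATG→stop ORF.
Frame -2: ACT AGC TCA CAT CTA ATG TGA CAT AGG — ATG at 17, stop TGA at 20 → 6 nt.
Frame -3: CTA GCT CAC ATC TAA TGT GAC ATA GGT — no ATG→stop ORF.
Forward-strand max 12 nt; reverse-strand max 6 nt. The forward strand has the longer ORF.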